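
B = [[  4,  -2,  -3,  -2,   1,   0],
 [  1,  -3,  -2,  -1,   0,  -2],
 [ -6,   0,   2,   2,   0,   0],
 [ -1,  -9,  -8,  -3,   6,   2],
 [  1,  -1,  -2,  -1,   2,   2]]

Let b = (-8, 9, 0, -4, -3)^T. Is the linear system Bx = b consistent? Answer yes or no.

no

Row reduce the augmented matrix [B | b].
R2 ← R2 − (1/4)·R1: [0, -5/2, -5/4, -1/2, -1/4, -2, 11]
R3 ← R3 + (3/2)·R1: [0, -3, -5/2, -1, 3/2, 0, -12]
R4 ← R4 + (1/4)·R1: [0, -19/2, -35/4, -7/2, 25/4, 2, -6]
R5 ← R5 − (1/4)·R1: [0, -1/2, -5/4, -1/2, 7/4, 2, -1]
R3 ← R3 − (6/5)·R2: [0, 0, -1, -2/5, 9/5, 12/5, -126/5]
R4 ← R4 − (19/5)·R2: [0, 0, -4, -8/5, 36/5, 48/5, -239/5]
R5 ← R5 − (1/5)·R2: [0, 0, -1, -2/5, 9/5, 12/5, -16/5]
R4 ← R4 − (4)·R3: [0, 0, 0, 0, 0, 0, 53]
R5 ← R5 − R3: [0, 0, 0, 0, 0, 0, 22]
R5 ← R5 − (22/53)·R4: [0, 0, 0, 0, 0, 0, 0]
The echelon form has 4 nonzero rows; the last pivot sits in the augmented column, so rank(B) = 3 but rank([B|b]) = 4.
Since the ranks differ, the system is inconsistent.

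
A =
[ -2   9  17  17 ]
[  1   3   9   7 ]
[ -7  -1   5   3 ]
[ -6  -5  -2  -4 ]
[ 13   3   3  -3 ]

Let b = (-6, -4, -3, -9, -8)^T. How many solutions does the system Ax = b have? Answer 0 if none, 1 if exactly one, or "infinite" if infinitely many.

Row reduce the augmented matrix [A | b].
R2 ← R2 + (1/2)·R1: [0, 15/2, 35/2, 31/2, -7]
R3 ← R3 − (7/2)·R1: [0, -65/2, -109/2, -113/2, 18]
R4 ← R4 − (3)·R1: [0, -32, -53, -55, 9]
R5 ← R5 + (13/2)·R1: [0, 123/2, 227/2, 215/2, -47]
R3 ← R3 + (13/3)·R2: [0, 0, 64/3, 32/3, -37/3]
R4 ← R4 + (64/15)·R2: [0, 0, 65/3, 167/15, -313/15]
R5 ← R5 − (41/5)·R2: [0, 0, -30, -98/5, 52/5]
R4 ← R4 − (65/64)·R3: [0, 0, 0, 3/10, -2669/320]
R5 ← R5 + (45/32)·R3: [0, 0, 0, -23/5, -1111/160]
R5 ← R5 + (46/3)·R4: [0, 0, 0, 0, -809/6]
The echelon form has 5 nonzero rows; the last pivot sits in the augmented column, so rank(A) = 4 but rank([A|b]) = 5.
Since the ranks differ, the system is inconsistent.
It has no solutions.

0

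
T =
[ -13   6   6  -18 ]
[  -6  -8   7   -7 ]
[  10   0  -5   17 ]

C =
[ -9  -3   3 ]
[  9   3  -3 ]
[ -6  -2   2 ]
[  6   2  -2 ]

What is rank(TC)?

1

First compute TC:
[[ 27,   9,  -9],
 [-102, -34,  34],
 [ 42,  14, -14]]
Now row reduce the product.
R2 ← R2 + (34/9)·R1: [0, 0, 0]
R3 ← R3 − (14/9)·R1: [0, 0, 0]
1 nonzero row, so rank(TC) = 1.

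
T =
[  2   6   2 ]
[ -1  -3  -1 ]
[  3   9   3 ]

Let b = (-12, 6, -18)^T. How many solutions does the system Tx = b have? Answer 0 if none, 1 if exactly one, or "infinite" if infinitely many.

infinite

Row reduce the augmented matrix [T | b].
R2 ← R2 + (1/2)·R1: [0, 0, 0, 0]
R3 ← R3 − (3/2)·R1: [0, 0, 0, 0]
The echelon form has 1 nonzero rows, and every pivot lies in the first 3 columns, so rank(T) = rank([T|b]) = 1.
The system is consistent.
rank = 1 < 3 unknowns, so there are infinitely many solutions.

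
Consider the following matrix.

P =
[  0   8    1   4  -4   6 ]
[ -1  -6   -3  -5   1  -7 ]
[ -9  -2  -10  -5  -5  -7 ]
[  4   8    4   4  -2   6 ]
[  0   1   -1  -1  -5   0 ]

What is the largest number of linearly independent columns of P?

4

Row reduce to echelon form.
Swap R1 ↔ R2
R3 ← R3 − (9)·R1: [0, 52, 17, 40, -14, 56]
R4 ← R4 + (4)·R1: [0, -16, -8, -16, 2, -22]
R3 ← R3 − (13/2)·R2: [0, 0, 21/2, 14, 12, 17]
R4 ← R4 + (2)·R2: [0, 0, -6, -8, -6, -10]
R5 ← R5 − (1/8)·R2: [0, 0, -9/8, -3/2, -9/2, -3/4]
R4 ← R4 + (4/7)·R3: [0, 0, 0, 0, 6/7, -2/7]
R5 ← R5 + (3/28)·R3: [0, 0, 0, 0, -45/14, 15/14]
R5 ← R5 + (15/4)·R4: [0, 0, 0, 0, 0, 0]
Echelon form has 4 nonzero rows, so rank(P) = 4.
The rank gives the maximum number of linearly independent columns: 4.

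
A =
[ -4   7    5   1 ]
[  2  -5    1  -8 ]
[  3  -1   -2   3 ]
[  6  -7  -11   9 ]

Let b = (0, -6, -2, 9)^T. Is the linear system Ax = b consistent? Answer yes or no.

no

Row reduce the augmented matrix [A | b].
R2 ← R2 + (1/2)·R1: [0, -3/2, 7/2, -15/2, -6]
R3 ← R3 + (3/4)·R1: [0, 17/4, 7/4, 15/4, -2]
R4 ← R4 + (3/2)·R1: [0, 7/2, -7/2, 21/2, 9]
R3 ← R3 + (17/6)·R2: [0, 0, 35/3, -35/2, -19]
R4 ← R4 + (7/3)·R2: [0, 0, 14/3, -7, -5]
R4 ← R4 − (2/5)·R3: [0, 0, 0, 0, 13/5]
The echelon form has 4 nonzero rows; the last pivot sits in the augmented column, so rank(A) = 3 but rank([A|b]) = 4.
Since the ranks differ, the system is inconsistent.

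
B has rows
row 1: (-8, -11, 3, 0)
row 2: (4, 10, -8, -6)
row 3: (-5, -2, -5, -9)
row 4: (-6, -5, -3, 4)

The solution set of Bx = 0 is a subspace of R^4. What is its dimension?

1

Row reduce to echelon form.
R2 ← R2 + (1/2)·R1: [0, 9/2, -13/2, -6]
R3 ← R3 − (5/8)·R1: [0, 39/8, -55/8, -9]
R4 ← R4 − (3/4)·R1: [0, 13/4, -21/4, 4]
R3 ← R3 − (13/12)·R2: [0, 0, 1/6, -5/2]
R4 ← R4 − (13/18)·R2: [0, 0, -5/9, 25/3]
R4 ← R4 + (10/3)·R3: [0, 0, 0, 0]
3 nonzero rows, so rank(B) = 3.
B has 4 columns; by rank–nullity, nullity = 4 − 3 = 1.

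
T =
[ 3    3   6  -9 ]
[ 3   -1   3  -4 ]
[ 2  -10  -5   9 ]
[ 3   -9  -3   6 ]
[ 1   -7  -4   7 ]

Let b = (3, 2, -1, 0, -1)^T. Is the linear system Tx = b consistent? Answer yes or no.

Row reduce the augmented matrix [T | b].
R2 ← R2 − R1: [0, -4, -3, 5, -1]
R3 ← R3 − (2/3)·R1: [0, -12, -9, 15, -3]
R4 ← R4 − R1: [0, -12, -9, 15, -3]
R5 ← R5 − (1/3)·R1: [0, -8, -6, 10, -2]
R3 ← R3 − (3)·R2: [0, 0, 0, 0, 0]
R4 ← R4 − (3)·R2: [0, 0, 0, 0, 0]
R5 ← R5 − (2)·R2: [0, 0, 0, 0, 0]
The echelon form has 2 nonzero rows, and every pivot lies in the first 4 columns, so rank(T) = rank([T|b]) = 2.
The system is consistent.

yes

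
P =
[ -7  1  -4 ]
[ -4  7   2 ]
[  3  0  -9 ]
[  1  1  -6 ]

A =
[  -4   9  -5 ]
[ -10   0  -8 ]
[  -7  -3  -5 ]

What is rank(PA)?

2

First compute PA:
[[ 46, -51,  47],
 [-68, -42, -46],
 [ 51,  54,  30],
 [ 28,  27,  17]]
Now row reduce the product.
R2 ← R2 + (34/23)·R1: [0, -2700/23, 540/23]
R3 ← R3 − (51/46)·R1: [0, 5085/46, -1017/46]
R4 ← R4 − (14/23)·R1: [0, 1335/23, -267/23]
R3 ← R3 + (113/120)·R2: [0, 0, 0]
R4 ← R4 + (89/180)·R2: [0, 0, 0]
2 nonzero rows, so rank(PA) = 2.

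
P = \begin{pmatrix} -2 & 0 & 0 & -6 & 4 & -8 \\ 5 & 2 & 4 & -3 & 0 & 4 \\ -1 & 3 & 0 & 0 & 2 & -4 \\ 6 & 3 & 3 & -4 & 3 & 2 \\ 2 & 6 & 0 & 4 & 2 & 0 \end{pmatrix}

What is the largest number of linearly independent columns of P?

Row reduce to echelon form.
R2 ← R2 + (5/2)·R1: [0, 2, 4, -18, 10, -16]
R3 ← R3 − (1/2)·R1: [0, 3, 0, 3, 0, 0]
R4 ← R4 + (3)·R1: [0, 3, 3, -22, 15, -22]
R5 ← R5 + R1: [0, 6, 0, -2, 6, -8]
R3 ← R3 − (3/2)·R2: [0, 0, -6, 30, -15, 24]
R4 ← R4 − (3/2)·R2: [0, 0, -3, 5, 0, 2]
R5 ← R5 − (3)·R2: [0, 0, -12, 52, -24, 40]
R4 ← R4 − (1/2)·R3: [0, 0, 0, -10, 15/2, -10]
R5 ← R5 − (2)·R3: [0, 0, 0, -8, 6, -8]
R5 ← R5 − (4/5)·R4: [0, 0, 0, 0, 0, 0]
Echelon form has 4 nonzero rows, so rank(P) = 4.
The rank gives the maximum number of linearly independent columns: 4.

4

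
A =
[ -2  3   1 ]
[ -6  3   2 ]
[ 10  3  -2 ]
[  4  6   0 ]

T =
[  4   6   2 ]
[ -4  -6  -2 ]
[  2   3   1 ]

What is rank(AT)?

First compute AT:
[[-18, -27,  -9],
 [-32, -48, -16],
 [ 24,  36,  12],
 [ -8, -12,  -4]]
Now row reduce the product.
R2 ← R2 − (16/9)·R1: [0, 0, 0]
R3 ← R3 + (4/3)·R1: [0, 0, 0]
R4 ← R4 − (4/9)·R1: [0, 0, 0]
1 nonzero row, so rank(AT) = 1.

1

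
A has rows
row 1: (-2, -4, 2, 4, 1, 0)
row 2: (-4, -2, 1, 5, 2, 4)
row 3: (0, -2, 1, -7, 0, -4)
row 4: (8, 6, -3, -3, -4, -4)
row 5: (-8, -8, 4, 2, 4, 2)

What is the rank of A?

Row reduce to echelon form.
R2 ← R2 − (2)·R1: [0, 6, -3, -3, 0, 4]
R4 ← R4 + (4)·R1: [0, -10, 5, 13, 0, -4]
R5 ← R5 − (4)·R1: [0, 8, -4, -14, 0, 2]
R3 ← R3 + (1/3)·R2: [0, 0, 0, -8, 0, -8/3]
R4 ← R4 + (5/3)·R2: [0, 0, 0, 8, 0, 8/3]
R5 ← R5 − (4/3)·R2: [0, 0, 0, -10, 0, -10/3]
R4 ← R4 + R3: [0, 0, 0, 0, 0, 0]
R5 ← R5 − (5/4)·R3: [0, 0, 0, 0, 0, 0]
Echelon form has 3 nonzero rows, so rank(A) = 3.

3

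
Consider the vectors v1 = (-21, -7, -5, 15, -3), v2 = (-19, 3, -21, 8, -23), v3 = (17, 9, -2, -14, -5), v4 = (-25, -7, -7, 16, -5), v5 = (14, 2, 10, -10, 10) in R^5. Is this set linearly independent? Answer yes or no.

no

Form the matrix with these vectors as rows and row reduce.
R2 ← R2 − (19/21)·R1: [0, 28/3, -346/21, -39/7, -142/7]
R3 ← R3 + (17/21)·R1: [0, 10/3, -127/21, -13/7, -52/7]
R4 ← R4 − (25/21)·R1: [0, 4/3, -22/21, -13/7, -10/7]
R5 ← R5 + (2/3)·R1: [0, -8/3, 20/3, 0, 8]
R3 ← R3 − (5/14)·R2: [0, 0, -8/49, 13/98, -9/49]
R4 ← R4 − (1/7)·R2: [0, 0, 64/49, -52/49, 72/49]
R5 ← R5 + (2/7)·R2: [0, 0, 96/49, -78/49, 108/49]
R4 ← R4 + (8)·R3: [0, 0, 0, 0, 0]
R5 ← R5 + (12)·R3: [0, 0, 0, 0, 0]
3 nonzero rows, so the 5 vectors span a space of dimension 3.
Since 3 < 5, the vectors are linearly dependent.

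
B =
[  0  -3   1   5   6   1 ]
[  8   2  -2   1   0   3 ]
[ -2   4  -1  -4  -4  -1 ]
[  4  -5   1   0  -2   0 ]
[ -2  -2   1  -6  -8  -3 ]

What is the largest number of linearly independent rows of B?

3

Row reduce to echelon form.
Swap R1 ↔ R2
R3 ← R3 + (1/4)·R1: [0, 9/2, -3/2, -15/4, -4, -1/4]
R4 ← R4 − (1/2)·R1: [0, -6, 2, -1/2, -2, -3/2]
R5 ← R5 + (1/4)·R1: [0, -3/2, 1/2, -23/4, -8, -9/4]
R3 ← R3 + (3/2)·R2: [0, 0, 0, 15/4, 5, 5/4]
R4 ← R4 − (2)·R2: [0, 0, 0, -21/2, -14, -7/2]
R5 ← R5 − (1/2)·R2: [0, 0, 0, -33/4, -11, -11/4]
R4 ← R4 + (14/5)·R3: [0, 0, 0, 0, 0, 0]
R5 ← R5 + (11/5)·R3: [0, 0, 0, 0, 0, 0]
Echelon form has 3 nonzero rows, so rank(B) = 3.
The rank gives the maximum number of linearly independent rows: 3.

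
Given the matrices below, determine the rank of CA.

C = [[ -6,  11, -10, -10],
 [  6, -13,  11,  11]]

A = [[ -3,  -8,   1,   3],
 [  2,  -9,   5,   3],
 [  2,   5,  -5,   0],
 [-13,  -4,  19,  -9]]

First compute CA:
[[150, -61, -91, 105],
 [-165,  80,  95, -120]]
Now row reduce the product.
R2 ← R2 + (11/10)·R1: [0, 129/10, -51/10, -9/2]
2 nonzero rows, so rank(CA) = 2.

2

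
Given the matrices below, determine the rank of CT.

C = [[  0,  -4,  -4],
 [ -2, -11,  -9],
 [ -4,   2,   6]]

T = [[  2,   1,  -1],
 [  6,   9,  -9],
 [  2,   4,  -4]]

2

First compute CT:
[[-32, -52,  52],
 [-88, -137, 137],
 [ 16,  38, -38]]
Now row reduce the product.
R2 ← R2 − (11/4)·R1: [0, 6, -6]
R3 ← R3 + (1/2)·R1: [0, 12, -12]
R3 ← R3 − (2)·R2: [0, 0, 0]
2 nonzero rows, so rank(CT) = 2.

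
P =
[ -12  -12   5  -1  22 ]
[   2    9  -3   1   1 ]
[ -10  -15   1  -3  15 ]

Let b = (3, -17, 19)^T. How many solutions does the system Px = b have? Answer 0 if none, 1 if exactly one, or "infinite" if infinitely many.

infinite

Row reduce the augmented matrix [P | b].
R2 ← R2 + (1/6)·R1: [0, 7, -13/6, 5/6, 14/3, -33/2]
R3 ← R3 − (5/6)·R1: [0, -5, -19/6, -13/6, -10/3, 33/2]
R3 ← R3 + (5/7)·R2: [0, 0, -33/7, -11/7, 0, 33/7]
The echelon form has 3 nonzero rows, and every pivot lies in the first 5 columns, so rank(P) = rank([P|b]) = 3.
The system is consistent.
rank = 3 < 5 unknowns, so there are infinitely many solutions.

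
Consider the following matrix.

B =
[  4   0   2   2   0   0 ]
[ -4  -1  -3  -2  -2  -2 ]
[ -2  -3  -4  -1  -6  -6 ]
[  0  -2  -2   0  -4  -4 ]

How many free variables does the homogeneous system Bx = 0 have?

4

Row reduce to echelon form.
R2 ← R2 + R1: [0, -1, -1, 0, -2, -2]
R3 ← R3 + (1/2)·R1: [0, -3, -3, 0, -6, -6]
R3 ← R3 − (3)·R2: [0, 0, 0, 0, 0, 0]
R4 ← R4 − (2)·R2: [0, 0, 0, 0, 0, 0]
2 nonzero rows, so rank(B) = 2.
B has 6 columns; by rank–nullity, nullity = 6 − 2 = 4.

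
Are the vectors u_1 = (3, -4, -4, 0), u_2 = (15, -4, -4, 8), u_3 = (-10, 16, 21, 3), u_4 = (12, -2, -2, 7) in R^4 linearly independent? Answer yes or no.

Form the matrix with these vectors as rows and row reduce.
R2 ← R2 − (5)·R1: [0, 16, 16, 8]
R3 ← R3 + (10/3)·R1: [0, 8/3, 23/3, 3]
R4 ← R4 − (4)·R1: [0, 14, 14, 7]
R3 ← R3 − (1/6)·R2: [0, 0, 5, 5/3]
R4 ← R4 − (7/8)·R2: [0, 0, 0, 0]
3 nonzero rows, so the 4 vectors span a space of dimension 3.
Since 3 < 4, the vectors are linearly dependent.

no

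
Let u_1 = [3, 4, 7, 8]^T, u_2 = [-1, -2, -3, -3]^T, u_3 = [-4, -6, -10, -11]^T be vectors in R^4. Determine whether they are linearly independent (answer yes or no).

Form the matrix with these vectors as rows and row reduce.
R2 ← R2 + (1/3)·R1: [0, -2/3, -2/3, -1/3]
R3 ← R3 + (4/3)·R1: [0, -2/3, -2/3, -1/3]
R3 ← R3 − R2: [0, 0, 0, 0]
2 nonzero rows, so the 3 vectors span a space of dimension 2.
Since 2 < 3, the vectors are linearly dependent.

no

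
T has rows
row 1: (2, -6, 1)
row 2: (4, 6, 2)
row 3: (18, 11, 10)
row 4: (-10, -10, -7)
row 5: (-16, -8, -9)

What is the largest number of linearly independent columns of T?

3

Row reduce to echelon form.
R2 ← R2 − (2)·R1: [0, 18, 0]
R3 ← R3 − (9)·R1: [0, 65, 1]
R4 ← R4 + (5)·R1: [0, -40, -2]
R5 ← R5 + (8)·R1: [0, -56, -1]
R3 ← R3 − (65/18)·R2: [0, 0, 1]
R4 ← R4 + (20/9)·R2: [0, 0, -2]
R5 ← R5 + (28/9)·R2: [0, 0, -1]
R4 ← R4 + (2)·R3: [0, 0, 0]
R5 ← R5 + R3: [0, 0, 0]
Echelon form has 3 nonzero rows, so rank(T) = 3.
The rank gives the maximum number of linearly independent columns: 3.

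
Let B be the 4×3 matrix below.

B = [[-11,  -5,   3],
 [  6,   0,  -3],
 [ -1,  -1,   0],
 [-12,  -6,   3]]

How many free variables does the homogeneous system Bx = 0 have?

Row reduce to echelon form.
R2 ← R2 + (6/11)·R1: [0, -30/11, -15/11]
R3 ← R3 − (1/11)·R1: [0, -6/11, -3/11]
R4 ← R4 − (12/11)·R1: [0, -6/11, -3/11]
R3 ← R3 − (1/5)·R2: [0, 0, 0]
R4 ← R4 − (1/5)·R2: [0, 0, 0]
2 nonzero rows, so rank(B) = 2.
B has 3 columns; by rank–nullity, nullity = 3 − 2 = 1.

1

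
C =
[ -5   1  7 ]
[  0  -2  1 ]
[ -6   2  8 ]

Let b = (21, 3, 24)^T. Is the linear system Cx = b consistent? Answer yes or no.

yes

Row reduce the augmented matrix [C | b].
R3 ← R3 − (6/5)·R1: [0, 4/5, -2/5, -6/5]
R3 ← R3 + (2/5)·R2: [0, 0, 0, 0]
The echelon form has 2 nonzero rows, and every pivot lies in the first 3 columns, so rank(C) = rank([C|b]) = 2.
The system is consistent.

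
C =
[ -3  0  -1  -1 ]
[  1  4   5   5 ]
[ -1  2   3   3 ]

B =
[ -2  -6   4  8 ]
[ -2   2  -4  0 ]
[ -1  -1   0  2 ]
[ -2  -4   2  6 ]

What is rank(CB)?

2

First compute CB:
[[  9,  23, -14, -32],
 [-25, -23,  -2,  48],
 [-11,  -5,  -6,  16]]
Now row reduce the product.
R2 ← R2 + (25/9)·R1: [0, 368/9, -368/9, -368/9]
R3 ← R3 + (11/9)·R1: [0, 208/9, -208/9, -208/9]
R3 ← R3 − (13/23)·R2: [0, 0, 0, 0]
2 nonzero rows, so rank(CB) = 2.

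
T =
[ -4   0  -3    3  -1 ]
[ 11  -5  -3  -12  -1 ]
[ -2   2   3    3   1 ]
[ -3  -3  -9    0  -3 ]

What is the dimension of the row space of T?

2

Row reduce to echelon form.
R2 ← R2 + (11/4)·R1: [0, -5, -45/4, -15/4, -15/4]
R3 ← R3 − (1/2)·R1: [0, 2, 9/2, 3/2, 3/2]
R4 ← R4 − (3/4)·R1: [0, -3, -27/4, -9/4, -9/4]
R3 ← R3 + (2/5)·R2: [0, 0, 0, 0, 0]
R4 ← R4 − (3/5)·R2: [0, 0, 0, 0, 0]
Echelon form has 2 nonzero rows, so rank(T) = 2.
The row space has dimension equal to the rank: 2.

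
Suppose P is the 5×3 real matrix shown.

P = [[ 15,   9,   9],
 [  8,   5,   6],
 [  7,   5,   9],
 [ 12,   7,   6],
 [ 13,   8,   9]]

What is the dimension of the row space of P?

Row reduce to echelon form.
R2 ← R2 − (8/15)·R1: [0, 1/5, 6/5]
R3 ← R3 − (7/15)·R1: [0, 4/5, 24/5]
R4 ← R4 − (4/5)·R1: [0, -1/5, -6/5]
R5 ← R5 − (13/15)·R1: [0, 1/5, 6/5]
R3 ← R3 − (4)·R2: [0, 0, 0]
R4 ← R4 + R2: [0, 0, 0]
R5 ← R5 − R2: [0, 0, 0]
Echelon form has 2 nonzero rows, so rank(P) = 2.
The row space has dimension equal to the rank: 2.

2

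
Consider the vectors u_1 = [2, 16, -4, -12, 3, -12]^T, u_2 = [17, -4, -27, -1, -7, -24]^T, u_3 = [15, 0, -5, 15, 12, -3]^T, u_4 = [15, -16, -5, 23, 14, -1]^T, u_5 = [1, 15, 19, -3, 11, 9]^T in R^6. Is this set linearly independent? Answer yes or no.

yes

Form the matrix with these vectors as rows and row reduce.
R2 ← R2 − (17/2)·R1: [0, -140, 7, 101, -65/2, 78]
R3 ← R3 − (15/2)·R1: [0, -120, 25, 105, -21/2, 87]
R4 ← R4 − (15/2)·R1: [0, -136, 25, 113, -17/2, 89]
R5 ← R5 − (1/2)·R1: [0, 7, 21, 3, 19/2, 15]
R3 ← R3 − (6/7)·R2: [0, 0, 19, 129/7, 243/14, 141/7]
R4 ← R4 − (34/35)·R2: [0, 0, 91/5, 521/35, 323/14, 463/35]
R5 ← R5 + (1/20)·R2: [0, 0, 427/20, 161/20, 63/8, 189/10]
R4 ← R4 − (91/95)·R3: [0, 0, 0, -368/133, 4286/665, -4034/665]
R5 ← R5 − (427/380)·R3: [0, 0, 0, -481/38, -4419/380, -1419/380]
R5 ← R5 − (3367/736)·R4: [0, 0, 0, 0, -75649/1840, 44191/1840]
5 nonzero rows, so the 5 vectors span a space of dimension 5.
Since 5 = 5, the vectors are linearly independent.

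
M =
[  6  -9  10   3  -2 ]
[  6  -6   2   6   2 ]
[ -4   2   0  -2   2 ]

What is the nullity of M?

Row reduce to echelon form.
R2 ← R2 − R1: [0, 3, -8, 3, 4]
R3 ← R3 + (2/3)·R1: [0, -4, 20/3, 0, 2/3]
R3 ← R3 + (4/3)·R2: [0, 0, -4, 4, 6]
3 nonzero rows, so rank(M) = 3.
M has 5 columns; by rank–nullity, nullity = 5 − 3 = 2.

2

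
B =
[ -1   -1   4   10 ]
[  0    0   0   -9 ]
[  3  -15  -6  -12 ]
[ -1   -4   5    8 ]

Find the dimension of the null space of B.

Row reduce to echelon form.
R3 ← R3 + (3)·R1: [0, -18, 6, 18]
R4 ← R4 − R1: [0, -3, 1, -2]
Swap R2 ↔ R3
R4 ← R4 − (1/6)·R2: [0, 0, 0, -5]
R4 ← R4 − (5/9)·R3: [0, 0, 0, 0]
3 nonzero rows, so rank(B) = 3.
B has 4 columns; by rank–nullity, nullity = 4 − 3 = 1.

1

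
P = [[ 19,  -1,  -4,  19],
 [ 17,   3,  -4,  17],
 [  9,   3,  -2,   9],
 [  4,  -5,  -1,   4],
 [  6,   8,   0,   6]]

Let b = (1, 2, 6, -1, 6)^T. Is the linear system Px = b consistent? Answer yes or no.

no

Row reduce the augmented matrix [P | b].
R2 ← R2 − (17/19)·R1: [0, 74/19, -8/19, 0, 21/19]
R3 ← R3 − (9/19)·R1: [0, 66/19, -2/19, 0, 105/19]
R4 ← R4 − (4/19)·R1: [0, -91/19, -3/19, 0, -23/19]
R5 ← R5 − (6/19)·R1: [0, 158/19, 24/19, 0, 108/19]
R3 ← R3 − (33/37)·R2: [0, 0, 10/37, 0, 168/37]
R4 ← R4 + (91/74)·R2: [0, 0, -25/37, 0, 11/74]
R5 ← R5 − (79/37)·R2: [0, 0, 80/37, 0, 123/37]
R4 ← R4 + (5/2)·R3: [0, 0, 0, 0, 23/2]
R5 ← R5 − (8)·R3: [0, 0, 0, 0, -33]
R5 ← R5 + (66/23)·R4: [0, 0, 0, 0, 0]
The echelon form has 4 nonzero rows; the last pivot sits in the augmented column, so rank(P) = 3 but rank([P|b]) = 4.
Since the ranks differ, the system is inconsistent.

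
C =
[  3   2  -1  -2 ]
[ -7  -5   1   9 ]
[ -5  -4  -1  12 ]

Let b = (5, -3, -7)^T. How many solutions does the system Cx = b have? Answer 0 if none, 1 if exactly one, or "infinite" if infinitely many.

Row reduce the augmented matrix [C | b].
R2 ← R2 + (7/3)·R1: [0, -1/3, -4/3, 13/3, 26/3]
R3 ← R3 + (5/3)·R1: [0, -2/3, -8/3, 26/3, 4/3]
R3 ← R3 − (2)·R2: [0, 0, 0, 0, -16]
The echelon form has 3 nonzero rows; the last pivot sits in the augmented column, so rank(C) = 2 but rank([C|b]) = 3.
Since the ranks differ, the system is inconsistent.
It has no solutions.

0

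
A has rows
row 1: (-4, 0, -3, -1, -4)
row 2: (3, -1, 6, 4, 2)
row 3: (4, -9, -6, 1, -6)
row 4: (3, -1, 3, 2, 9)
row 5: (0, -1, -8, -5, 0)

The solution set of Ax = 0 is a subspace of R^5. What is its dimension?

0

Row reduce to echelon form.
R2 ← R2 + (3/4)·R1: [0, -1, 15/4, 13/4, -1]
R3 ← R3 + R1: [0, -9, -9, 0, -10]
R4 ← R4 + (3/4)·R1: [0, -1, 3/4, 5/4, 6]
R3 ← R3 − (9)·R2: [0, 0, -171/4, -117/4, -1]
R4 ← R4 − R2: [0, 0, -3, -2, 7]
R5 ← R5 − R2: [0, 0, -47/4, -33/4, 1]
R4 ← R4 − (4/57)·R3: [0, 0, 0, 1/19, 403/57]
R5 ← R5 − (47/171)·R3: [0, 0, 0, -4/19, 218/171]
R5 ← R5 + (4)·R4: [0, 0, 0, 0, 266/9]
5 nonzero rows, so rank(A) = 5.
A has 5 columns; by rank–nullity, nullity = 5 − 5 = 0.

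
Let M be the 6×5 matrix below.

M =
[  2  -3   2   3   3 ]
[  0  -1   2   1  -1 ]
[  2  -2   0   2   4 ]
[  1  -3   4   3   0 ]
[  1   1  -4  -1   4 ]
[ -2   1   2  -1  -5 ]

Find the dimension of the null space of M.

3

Row reduce to echelon form.
R3 ← R3 − R1: [0, 1, -2, -1, 1]
R4 ← R4 − (1/2)·R1: [0, -3/2, 3, 3/2, -3/2]
R5 ← R5 − (1/2)·R1: [0, 5/2, -5, -5/2, 5/2]
R6 ← R6 + R1: [0, -2, 4, 2, -2]
R3 ← R3 + R2: [0, 0, 0, 0, 0]
R4 ← R4 − (3/2)·R2: [0, 0, 0, 0, 0]
R5 ← R5 + (5/2)·R2: [0, 0, 0, 0, 0]
R6 ← R6 − (2)·R2: [0, 0, 0, 0, 0]
2 nonzero rows, so rank(M) = 2.
M has 5 columns; by rank–nullity, nullity = 5 − 2 = 3.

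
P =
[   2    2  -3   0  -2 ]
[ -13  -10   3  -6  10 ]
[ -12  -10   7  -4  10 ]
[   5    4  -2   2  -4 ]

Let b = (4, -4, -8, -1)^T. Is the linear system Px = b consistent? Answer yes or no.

no

Row reduce the augmented matrix [P | b].
R2 ← R2 + (13/2)·R1: [0, 3, -33/2, -6, -3, 22]
R3 ← R3 + (6)·R1: [0, 2, -11, -4, -2, 16]
R4 ← R4 − (5/2)·R1: [0, -1, 11/2, 2, 1, -11]
R3 ← R3 − (2/3)·R2: [0, 0, 0, 0, 0, 4/3]
R4 ← R4 + (1/3)·R2: [0, 0, 0, 0, 0, -11/3]
R4 ← R4 + (11/4)·R3: [0, 0, 0, 0, 0, 0]
The echelon form has 3 nonzero rows; the last pivot sits in the augmented column, so rank(P) = 2 but rank([P|b]) = 3.
Since the ranks differ, the system is inconsistent.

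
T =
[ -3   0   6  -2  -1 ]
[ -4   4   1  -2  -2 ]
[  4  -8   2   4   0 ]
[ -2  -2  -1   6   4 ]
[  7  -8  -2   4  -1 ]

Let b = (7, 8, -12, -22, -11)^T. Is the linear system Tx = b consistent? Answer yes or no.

yes

Row reduce the augmented matrix [T | b].
R2 ← R2 − (4/3)·R1: [0, 4, -7, 2/3, -2/3, -4/3]
R3 ← R3 + (4/3)·R1: [0, -8, 10, 4/3, -4/3, -8/3]
R4 ← R4 − (2/3)·R1: [0, -2, -5, 22/3, 14/3, -80/3]
R5 ← R5 + (7/3)·R1: [0, -8, 12, -2/3, -10/3, 16/3]
R3 ← R3 + (2)·R2: [0, 0, -4, 8/3, -8/3, -16/3]
R4 ← R4 + (1/2)·R2: [0, 0, -17/2, 23/3, 13/3, -82/3]
R5 ← R5 + (2)·R2: [0, 0, -2, 2/3, -14/3, 8/3]
R4 ← R4 − (17/8)·R3: [0, 0, 0, 2, 10, -16]
R5 ← R5 − (1/2)·R3: [0, 0, 0, -2/3, -10/3, 16/3]
R5 ← R5 + (1/3)·R4: [0, 0, 0, 0, 0, 0]
The echelon form has 4 nonzero rows, and every pivot lies in the first 5 columns, so rank(T) = rank([T|b]) = 4.
The system is consistent.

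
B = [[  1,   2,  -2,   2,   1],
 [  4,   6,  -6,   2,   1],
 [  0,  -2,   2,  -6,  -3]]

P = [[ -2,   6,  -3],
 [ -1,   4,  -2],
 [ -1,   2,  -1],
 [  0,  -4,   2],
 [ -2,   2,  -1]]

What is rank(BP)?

First compute BP:
[[ -4,   4,  -2],
 [-10,  30, -15],
 [  6,  14,  -7]]
Now row reduce the product.
R2 ← R2 − (5/2)·R1: [0, 20, -10]
R3 ← R3 + (3/2)·R1: [0, 20, -10]
R3 ← R3 − R2: [0, 0, 0]
2 nonzero rows, so rank(BP) = 2.

2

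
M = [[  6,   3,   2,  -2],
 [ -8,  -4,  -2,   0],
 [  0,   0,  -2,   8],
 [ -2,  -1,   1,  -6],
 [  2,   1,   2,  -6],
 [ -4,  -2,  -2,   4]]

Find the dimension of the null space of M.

Row reduce to echelon form.
R2 ← R2 + (4/3)·R1: [0, 0, 2/3, -8/3]
R4 ← R4 + (1/3)·R1: [0, 0, 5/3, -20/3]
R5 ← R5 − (1/3)·R1: [0, 0, 4/3, -16/3]
R6 ← R6 + (2/3)·R1: [0, 0, -2/3, 8/3]
R3 ← R3 + (3)·R2: [0, 0, 0, 0]
R4 ← R4 − (5/2)·R2: [0, 0, 0, 0]
R5 ← R5 − (2)·R2: [0, 0, 0, 0]
R6 ← R6 + R2: [0, 0, 0, 0]
2 nonzero rows, so rank(M) = 2.
M has 4 columns; by rank–nullity, nullity = 4 − 2 = 2.

2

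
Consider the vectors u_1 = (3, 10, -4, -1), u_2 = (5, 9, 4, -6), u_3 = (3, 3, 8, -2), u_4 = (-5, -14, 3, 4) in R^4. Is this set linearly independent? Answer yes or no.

Form the matrix with these vectors as rows and row reduce.
R2 ← R2 − (5/3)·R1: [0, -23/3, 32/3, -13/3]
R3 ← R3 − R1: [0, -7, 12, -1]
R4 ← R4 + (5/3)·R1: [0, 8/3, -11/3, 7/3]
R3 ← R3 − (21/23)·R2: [0, 0, 52/23, 68/23]
R4 ← R4 + (8/23)·R2: [0, 0, 1/23, 19/23]
R4 ← R4 − (1/52)·R3: [0, 0, 0, 10/13]
4 nonzero rows, so the 4 vectors span a space of dimension 4.
Since 4 = 4, the vectors are linearly independent.

yes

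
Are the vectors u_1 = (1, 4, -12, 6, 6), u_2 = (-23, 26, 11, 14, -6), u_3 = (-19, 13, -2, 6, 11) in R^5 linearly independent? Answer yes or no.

yes

Form the matrix with these vectors as rows and row reduce.
R2 ← R2 + (23)·R1: [0, 118, -265, 152, 132]
R3 ← R3 + (19)·R1: [0, 89, -230, 120, 125]
R3 ← R3 − (89/118)·R2: [0, 0, -3555/118, 316/59, 1501/59]
3 nonzero rows, so the 3 vectors span a space of dimension 3.
Since 3 = 3, the vectors are linearly independent.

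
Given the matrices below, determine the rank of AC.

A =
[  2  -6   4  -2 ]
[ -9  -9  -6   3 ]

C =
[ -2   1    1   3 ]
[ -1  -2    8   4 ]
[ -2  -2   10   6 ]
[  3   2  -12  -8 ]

First compute AC:
[[-12,   2,  18,  22],
 [ 48,  27, -177, -123]]
Now row reduce the product.
R2 ← R2 + (4)·R1: [0, 35, -105, -35]
2 nonzero rows, so rank(AC) = 2.

2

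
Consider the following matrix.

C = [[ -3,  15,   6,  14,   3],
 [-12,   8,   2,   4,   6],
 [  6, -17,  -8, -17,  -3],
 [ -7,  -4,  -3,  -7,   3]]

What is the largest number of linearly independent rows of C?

3

Row reduce to echelon form.
R2 ← R2 − (4)·R1: [0, -52, -22, -52, -6]
R3 ← R3 + (2)·R1: [0, 13, 4, 11, 3]
R4 ← R4 − (7/3)·R1: [0, -39, -17, -119/3, -4]
R3 ← R3 + (1/4)·R2: [0, 0, -3/2, -2, 3/2]
R4 ← R4 − (3/4)·R2: [0, 0, -1/2, -2/3, 1/2]
R4 ← R4 − (1/3)·R3: [0, 0, 0, 0, 0]
Echelon form has 3 nonzero rows, so rank(C) = 3.
The rank gives the maximum number of linearly independent rows: 3.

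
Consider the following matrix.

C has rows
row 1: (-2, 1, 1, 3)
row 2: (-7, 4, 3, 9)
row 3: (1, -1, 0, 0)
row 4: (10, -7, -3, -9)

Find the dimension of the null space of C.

Row reduce to echelon form.
R2 ← R2 − (7/2)·R1: [0, 1/2, -1/2, -3/2]
R3 ← R3 + (1/2)·R1: [0, -1/2, 1/2, 3/2]
R4 ← R4 + (5)·R1: [0, -2, 2, 6]
R3 ← R3 + R2: [0, 0, 0, 0]
R4 ← R4 + (4)·R2: [0, 0, 0, 0]
2 nonzero rows, so rank(C) = 2.
C has 4 columns; by rank–nullity, nullity = 4 − 2 = 2.

2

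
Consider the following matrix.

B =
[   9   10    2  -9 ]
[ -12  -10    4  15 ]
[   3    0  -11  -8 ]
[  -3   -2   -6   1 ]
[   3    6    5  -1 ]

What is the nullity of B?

Row reduce to echelon form.
R2 ← R2 + (4/3)·R1: [0, 10/3, 20/3, 3]
R3 ← R3 − (1/3)·R1: [0, -10/3, -35/3, -5]
R4 ← R4 + (1/3)·R1: [0, 4/3, -16/3, -2]
R5 ← R5 − (1/3)·R1: [0, 8/3, 13/3, 2]
R3 ← R3 + R2: [0, 0, -5, -2]
R4 ← R4 − (2/5)·R2: [0, 0, -8, -16/5]
R5 ← R5 − (4/5)·R2: [0, 0, -1, -2/5]
R4 ← R4 − (8/5)·R3: [0, 0, 0, 0]
R5 ← R5 − (1/5)·R3: [0, 0, 0, 0]
3 nonzero rows, so rank(B) = 3.
B has 4 columns; by rank–nullity, nullity = 4 − 3 = 1.

1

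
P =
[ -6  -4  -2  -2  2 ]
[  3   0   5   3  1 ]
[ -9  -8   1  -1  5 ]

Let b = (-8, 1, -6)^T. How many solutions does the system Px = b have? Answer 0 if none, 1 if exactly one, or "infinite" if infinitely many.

Row reduce the augmented matrix [P | b].
R2 ← R2 + (1/2)·R1: [0, -2, 4, 2, 2, -3]
R3 ← R3 − (3/2)·R1: [0, -2, 4, 2, 2, 6]
R3 ← R3 − R2: [0, 0, 0, 0, 0, 9]
The echelon form has 3 nonzero rows; the last pivot sits in the augmented column, so rank(P) = 2 but rank([P|b]) = 3.
Since the ranks differ, the system is inconsistent.
It has no solutions.

0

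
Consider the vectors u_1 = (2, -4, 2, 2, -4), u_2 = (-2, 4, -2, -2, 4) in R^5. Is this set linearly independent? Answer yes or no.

Form the matrix with these vectors as rows and row reduce.
R2 ← R2 + R1: [0, 0, 0, 0, 0]
1 nonzero row, so the 2 vectors span a space of dimension 1.
Since 1 < 2, the vectors are linearly dependent.

no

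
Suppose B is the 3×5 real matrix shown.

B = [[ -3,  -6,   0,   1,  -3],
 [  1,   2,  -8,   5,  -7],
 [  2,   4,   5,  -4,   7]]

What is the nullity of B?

3

Row reduce to echelon form.
R2 ← R2 + (1/3)·R1: [0, 0, -8, 16/3, -8]
R3 ← R3 + (2/3)·R1: [0, 0, 5, -10/3, 5]
R3 ← R3 + (5/8)·R2: [0, 0, 0, 0, 0]
2 nonzero rows, so rank(B) = 2.
B has 5 columns; by rank–nullity, nullity = 5 − 2 = 3.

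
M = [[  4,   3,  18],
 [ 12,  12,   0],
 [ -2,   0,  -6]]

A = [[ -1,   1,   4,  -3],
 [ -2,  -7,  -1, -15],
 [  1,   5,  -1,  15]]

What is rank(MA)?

3

First compute MA:
[[  8,  73,  -5, 213],
 [-36, -72,  36, -216],
 [ -4, -32,  -2, -84]]
Now row reduce the product.
R2 ← R2 + (9/2)·R1: [0, 513/2, 27/2, 1485/2]
R3 ← R3 + (1/2)·R1: [0, 9/2, -9/2, 45/2]
R3 ← R3 − (1/57)·R2: [0, 0, -90/19, 180/19]
3 nonzero rows, so rank(MA) = 3.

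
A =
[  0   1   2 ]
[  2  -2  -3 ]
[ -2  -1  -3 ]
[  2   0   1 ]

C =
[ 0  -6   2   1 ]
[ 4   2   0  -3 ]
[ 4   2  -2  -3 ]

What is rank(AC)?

First compute AC:
[[ 12,   6,  -4,  -9],
 [-20, -22,  10,  17],
 [-16,   4,   2,  10],
 [  4, -10,   2,  -1]]
Now row reduce the product.
R2 ← R2 + (5/3)·R1: [0, -12, 10/3, 2]
R3 ← R3 + (4/3)·R1: [0, 12, -10/3, -2]
R4 ← R4 − (1/3)·R1: [0, -12, 10/3, 2]
R3 ← R3 + R2: [0, 0, 0, 0]
R4 ← R4 − R2: [0, 0, 0, 0]
2 nonzero rows, so rank(AC) = 2.

2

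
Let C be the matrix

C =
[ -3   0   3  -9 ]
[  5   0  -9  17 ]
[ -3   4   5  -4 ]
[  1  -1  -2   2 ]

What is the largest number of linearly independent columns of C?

3

Row reduce to echelon form.
R2 ← R2 + (5/3)·R1: [0, 0, -4, 2]
R3 ← R3 − R1: [0, 4, 2, 5]
R4 ← R4 + (1/3)·R1: [0, -1, -1, -1]
Swap R2 ↔ R3
R4 ← R4 + (1/4)·R2: [0, 0, -1/2, 1/4]
R4 ← R4 − (1/8)·R3: [0, 0, 0, 0]
Echelon form has 3 nonzero rows, so rank(C) = 3.
The rank gives the maximum number of linearly independent columns: 3.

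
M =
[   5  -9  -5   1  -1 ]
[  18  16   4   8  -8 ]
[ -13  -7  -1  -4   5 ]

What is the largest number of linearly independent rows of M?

Row reduce to echelon form.
R2 ← R2 − (18/5)·R1: [0, 242/5, 22, 22/5, -22/5]
R3 ← R3 + (13/5)·R1: [0, -152/5, -14, -7/5, 12/5]
R3 ← R3 + (76/121)·R2: [0, 0, -2/11, 15/11, -4/11]
Echelon form has 3 nonzero rows, so rank(M) = 3.
The rank gives the maximum number of linearly independent rows: 3.

3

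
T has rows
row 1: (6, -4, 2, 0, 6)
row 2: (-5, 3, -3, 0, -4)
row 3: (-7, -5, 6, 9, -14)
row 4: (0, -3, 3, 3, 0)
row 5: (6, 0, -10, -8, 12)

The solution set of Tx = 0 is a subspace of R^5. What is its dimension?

0

Row reduce to echelon form.
R2 ← R2 + (5/6)·R1: [0, -1/3, -4/3, 0, 1]
R3 ← R3 + (7/6)·R1: [0, -29/3, 25/3, 9, -7]
R5 ← R5 − R1: [0, 4, -12, -8, 6]
R3 ← R3 − (29)·R2: [0, 0, 47, 9, -36]
R4 ← R4 − (9)·R2: [0, 0, 15, 3, -9]
R5 ← R5 + (12)·R2: [0, 0, -28, -8, 18]
R4 ← R4 − (15/47)·R3: [0, 0, 0, 6/47, 117/47]
R5 ← R5 + (28/47)·R3: [0, 0, 0, -124/47, -162/47]
R5 ← R5 + (62/3)·R4: [0, 0, 0, 0, 48]
5 nonzero rows, so rank(T) = 5.
T has 5 columns; by rank–nullity, nullity = 5 − 5 = 0.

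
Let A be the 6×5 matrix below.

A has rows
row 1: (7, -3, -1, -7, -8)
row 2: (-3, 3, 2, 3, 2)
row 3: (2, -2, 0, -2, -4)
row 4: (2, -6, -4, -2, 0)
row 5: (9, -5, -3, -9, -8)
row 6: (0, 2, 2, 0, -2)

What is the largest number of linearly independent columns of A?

Row reduce to echelon form.
R2 ← R2 + (3/7)·R1: [0, 12/7, 11/7, 0, -10/7]
R3 ← R3 − (2/7)·R1: [0, -8/7, 2/7, 0, -12/7]
R4 ← R4 − (2/7)·R1: [0, -36/7, -26/7, 0, 16/7]
R5 ← R5 − (9/7)·R1: [0, -8/7, -12/7, 0, 16/7]
R3 ← R3 + (2/3)·R2: [0, 0, 4/3, 0, -8/3]
R4 ← R4 + (3)·R2: [0, 0, 1, 0, -2]
R5 ← R5 + (2/3)·R2: [0, 0, -2/3, 0, 4/3]
R6 ← R6 − (7/6)·R2: [0, 0, 1/6, 0, -1/3]
R4 ← R4 − (3/4)·R3: [0, 0, 0, 0, 0]
R5 ← R5 + (1/2)·R3: [0, 0, 0, 0, 0]
R6 ← R6 − (1/8)·R3: [0, 0, 0, 0, 0]
Echelon form has 3 nonzero rows, so rank(A) = 3.
The rank gives the maximum number of linearly independent columns: 3.

3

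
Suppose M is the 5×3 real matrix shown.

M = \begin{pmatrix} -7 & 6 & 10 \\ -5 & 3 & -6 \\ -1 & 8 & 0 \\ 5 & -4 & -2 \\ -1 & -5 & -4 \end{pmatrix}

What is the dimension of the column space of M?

Row reduce to echelon form.
R2 ← R2 − (5/7)·R1: [0, -9/7, -92/7]
R3 ← R3 − (1/7)·R1: [0, 50/7, -10/7]
R4 ← R4 + (5/7)·R1: [0, 2/7, 36/7]
R5 ← R5 − (1/7)·R1: [0, -41/7, -38/7]
R3 ← R3 + (50/9)·R2: [0, 0, -670/9]
R4 ← R4 + (2/9)·R2: [0, 0, 20/9]
R5 ← R5 − (41/9)·R2: [0, 0, 490/9]
R4 ← R4 + (2/67)·R3: [0, 0, 0]
R5 ← R5 + (49/67)·R3: [0, 0, 0]
Echelon form has 3 nonzero rows, so rank(M) = 3.
The column space has dimension equal to the rank: 3.

3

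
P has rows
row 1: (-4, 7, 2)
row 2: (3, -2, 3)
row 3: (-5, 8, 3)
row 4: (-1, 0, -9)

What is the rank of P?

3

Row reduce to echelon form.
R2 ← R2 + (3/4)·R1: [0, 13/4, 9/2]
R3 ← R3 − (5/4)·R1: [0, -3/4, 1/2]
R4 ← R4 − (1/4)·R1: [0, -7/4, -19/2]
R3 ← R3 + (3/13)·R2: [0, 0, 20/13]
R4 ← R4 + (7/13)·R2: [0, 0, -92/13]
R4 ← R4 + (23/5)·R3: [0, 0, 0]
Echelon form has 3 nonzero rows, so rank(P) = 3.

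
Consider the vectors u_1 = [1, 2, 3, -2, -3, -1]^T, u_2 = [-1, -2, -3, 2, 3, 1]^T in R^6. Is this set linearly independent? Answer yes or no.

Form the matrix with these vectors as rows and row reduce.
R2 ← R2 + R1: [0, 0, 0, 0, 0, 0]
1 nonzero row, so the 2 vectors span a space of dimension 1.
Since 1 < 2, the vectors are linearly dependent.

no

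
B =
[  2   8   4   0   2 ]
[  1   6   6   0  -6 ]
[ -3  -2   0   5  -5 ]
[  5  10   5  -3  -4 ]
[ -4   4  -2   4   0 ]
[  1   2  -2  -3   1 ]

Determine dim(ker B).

Row reduce to echelon form.
R2 ← R2 − (1/2)·R1: [0, 2, 4, 0, -7]
R3 ← R3 + (3/2)·R1: [0, 10, 6, 5, -2]
R4 ← R4 − (5/2)·R1: [0, -10, -5, -3, -9]
R5 ← R5 + (2)·R1: [0, 20, 6, 4, 4]
R6 ← R6 − (1/2)·R1: [0, -2, -4, -3, 0]
R3 ← R3 − (5)·R2: [0, 0, -14, 5, 33]
R4 ← R4 + (5)·R2: [0, 0, 15, -3, -44]
R5 ← R5 − (10)·R2: [0, 0, -34, 4, 74]
R6 ← R6 + R2: [0, 0, 0, -3, -7]
R4 ← R4 + (15/14)·R3: [0, 0, 0, 33/14, -121/14]
R5 ← R5 − (17/7)·R3: [0, 0, 0, -57/7, -43/7]
R5 ← R5 + (38/11)·R4: [0, 0, 0, 0, -36]
R6 ← R6 + (14/11)·R4: [0, 0, 0, 0, -18]
R6 ← R6 − (1/2)·R5: [0, 0, 0, 0, 0]
5 nonzero rows, so rank(B) = 5.
B has 5 columns; by rank–nullity, nullity = 5 − 5 = 0.

0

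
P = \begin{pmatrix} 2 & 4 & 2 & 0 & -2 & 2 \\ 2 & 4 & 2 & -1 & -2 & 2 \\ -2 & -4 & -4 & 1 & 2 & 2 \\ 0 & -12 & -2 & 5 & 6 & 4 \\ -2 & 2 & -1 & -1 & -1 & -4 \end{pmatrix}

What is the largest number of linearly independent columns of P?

Row reduce to echelon form.
R2 ← R2 − R1: [0, 0, 0, -1, 0, 0]
R3 ← R3 + R1: [0, 0, -2, 1, 0, 4]
R5 ← R5 + R1: [0, 6, 1, -1, -3, -2]
Swap R2 ↔ R4
R5 ← R5 + (1/2)·R2: [0, 0, 0, 3/2, 0, 0]
R5 ← R5 + (3/2)·R4: [0, 0, 0, 0, 0, 0]
Echelon form has 4 nonzero rows, so rank(P) = 4.
The rank gives the maximum number of linearly independent columns: 4.

4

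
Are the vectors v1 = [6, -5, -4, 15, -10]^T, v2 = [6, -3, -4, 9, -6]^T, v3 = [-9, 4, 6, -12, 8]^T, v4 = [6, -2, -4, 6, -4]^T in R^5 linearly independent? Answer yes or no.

Form the matrix with these vectors as rows and row reduce.
R2 ← R2 − R1: [0, 2, 0, -6, 4]
R3 ← R3 + (3/2)·R1: [0, -7/2, 0, 21/2, -7]
R4 ← R4 − R1: [0, 3, 0, -9, 6]
R3 ← R3 + (7/4)·R2: [0, 0, 0, 0, 0]
R4 ← R4 − (3/2)·R2: [0, 0, 0, 0, 0]
2 nonzero rows, so the 4 vectors span a space of dimension 2.
Since 2 < 4, the vectors are linearly dependent.

no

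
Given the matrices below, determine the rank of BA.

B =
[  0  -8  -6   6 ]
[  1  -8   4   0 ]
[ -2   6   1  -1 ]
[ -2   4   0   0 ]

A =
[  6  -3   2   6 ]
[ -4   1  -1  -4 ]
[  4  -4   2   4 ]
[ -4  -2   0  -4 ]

2

First compute BA:
[[-16,   4,  -4, -16],
 [ 54, -27,  18,  54],
 [-28,  10,  -8, -28],
 [-28,  10,  -8, -28]]
Now row reduce the product.
R2 ← R2 + (27/8)·R1: [0, -27/2, 9/2, 0]
R3 ← R3 − (7/4)·R1: [0, 3, -1, 0]
R4 ← R4 − (7/4)·R1: [0, 3, -1, 0]
R3 ← R3 + (2/9)·R2: [0, 0, 0, 0]
R4 ← R4 + (2/9)·R2: [0, 0, 0, 0]
2 nonzero rows, so rank(BA) = 2.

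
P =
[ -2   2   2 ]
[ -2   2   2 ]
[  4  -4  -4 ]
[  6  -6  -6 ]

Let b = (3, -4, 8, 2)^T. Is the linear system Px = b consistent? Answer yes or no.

no

Row reduce the augmented matrix [P | b].
R2 ← R2 − R1: [0, 0, 0, -7]
R3 ← R3 + (2)·R1: [0, 0, 0, 14]
R4 ← R4 + (3)·R1: [0, 0, 0, 11]
R3 ← R3 + (2)·R2: [0, 0, 0, 0]
R4 ← R4 + (11/7)·R2: [0, 0, 0, 0]
The echelon form has 2 nonzero rows; the last pivot sits in the augmented column, so rank(P) = 1 but rank([P|b]) = 2.
Since the ranks differ, the system is inconsistent.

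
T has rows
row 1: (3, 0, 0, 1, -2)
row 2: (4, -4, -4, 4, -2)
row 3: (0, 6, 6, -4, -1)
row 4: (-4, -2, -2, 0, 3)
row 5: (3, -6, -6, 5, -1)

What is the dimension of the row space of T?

2

Row reduce to echelon form.
R2 ← R2 − (4/3)·R1: [0, -4, -4, 8/3, 2/3]
R4 ← R4 + (4/3)·R1: [0, -2, -2, 4/3, 1/3]
R5 ← R5 − R1: [0, -6, -6, 4, 1]
R3 ← R3 + (3/2)·R2: [0, 0, 0, 0, 0]
R4 ← R4 − (1/2)·R2: [0, 0, 0, 0, 0]
R5 ← R5 − (3/2)·R2: [0, 0, 0, 0, 0]
Echelon form has 2 nonzero rows, so rank(T) = 2.
The row space has dimension equal to the rank: 2.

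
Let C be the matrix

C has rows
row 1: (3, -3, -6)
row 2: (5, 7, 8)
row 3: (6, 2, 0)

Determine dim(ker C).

1

Row reduce to echelon form.
R2 ← R2 − (5/3)·R1: [0, 12, 18]
R3 ← R3 − (2)·R1: [0, 8, 12]
R3 ← R3 − (2/3)·R2: [0, 0, 0]
2 nonzero rows, so rank(C) = 2.
C has 3 columns; by rank–nullity, nullity = 3 − 2 = 1.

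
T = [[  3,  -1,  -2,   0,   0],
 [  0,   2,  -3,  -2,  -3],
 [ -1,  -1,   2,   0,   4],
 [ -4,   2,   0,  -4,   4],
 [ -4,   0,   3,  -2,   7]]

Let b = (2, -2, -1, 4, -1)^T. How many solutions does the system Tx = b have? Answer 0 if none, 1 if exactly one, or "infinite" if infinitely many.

Row reduce the augmented matrix [T | b].
R3 ← R3 + (1/3)·R1: [0, -4/3, 4/3, 0, 4, -1/3]
R4 ← R4 + (4/3)·R1: [0, 2/3, -8/3, -4, 4, 20/3]
R5 ← R5 + (4/3)·R1: [0, -4/3, 1/3, -2, 7, 5/3]
R3 ← R3 + (2/3)·R2: [0, 0, -2/3, -4/3, 2, -5/3]
R4 ← R4 − (1/3)·R2: [0, 0, -5/3, -10/3, 5, 22/3]
R5 ← R5 + (2/3)·R2: [0, 0, -5/3, -10/3, 5, 1/3]
R4 ← R4 − (5/2)·R3: [0, 0, 0, 0, 0, 23/2]
R5 ← R5 − (5/2)·R3: [0, 0, 0, 0, 0, 9/2]
R5 ← R5 − (9/23)·R4: [0, 0, 0, 0, 0, 0]
The echelon form has 4 nonzero rows; the last pivot sits in the augmented column, so rank(T) = 3 but rank([T|b]) = 4.
Since the ranks differ, the system is inconsistent.
It has no solutions.

0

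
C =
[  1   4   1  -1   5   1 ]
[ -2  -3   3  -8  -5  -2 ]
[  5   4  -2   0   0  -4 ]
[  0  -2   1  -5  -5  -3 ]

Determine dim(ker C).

3

Row reduce to echelon form.
R2 ← R2 + (2)·R1: [0, 5, 5, -10, 5, 0]
R3 ← R3 − (5)·R1: [0, -16, -7, 5, -25, -9]
R3 ← R3 + (16/5)·R2: [0, 0, 9, -27, -9, -9]
R4 ← R4 + (2/5)·R2: [0, 0, 3, -9, -3, -3]
R4 ← R4 − (1/3)·R3: [0, 0, 0, 0, 0, 0]
3 nonzero rows, so rank(C) = 3.
C has 6 columns; by rank–nullity, nullity = 6 − 3 = 3.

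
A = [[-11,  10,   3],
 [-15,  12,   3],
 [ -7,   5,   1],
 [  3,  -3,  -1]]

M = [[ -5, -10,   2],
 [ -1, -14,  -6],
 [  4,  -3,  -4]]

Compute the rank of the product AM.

First compute AM:
[[ 57, -39, -94],
 [ 75, -27, -114],
 [ 34,  -3, -48],
 [-16,  15,  28]]
Now row reduce the product.
R2 ← R2 − (25/19)·R1: [0, 462/19, 184/19]
R3 ← R3 − (34/57)·R1: [0, 385/19, 460/57]
R4 ← R4 + (16/57)·R1: [0, 77/19, 92/57]
R3 ← R3 − (5/6)·R2: [0, 0, 0]
R4 ← R4 − (1/6)·R2: [0, 0, 0]
2 nonzero rows, so rank(AM) = 2.

2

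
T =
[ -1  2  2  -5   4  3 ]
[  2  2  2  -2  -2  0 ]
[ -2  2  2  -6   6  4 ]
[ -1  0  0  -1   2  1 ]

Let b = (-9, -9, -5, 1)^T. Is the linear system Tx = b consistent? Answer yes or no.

no

Row reduce the augmented matrix [T | b].
R2 ← R2 + (2)·R1: [0, 6, 6, -12, 6, 6, -27]
R3 ← R3 − (2)·R1: [0, -2, -2, 4, -2, -2, 13]
R4 ← R4 − R1: [0, -2, -2, 4, -2, -2, 10]
R3 ← R3 + (1/3)·R2: [0, 0, 0, 0, 0, 0, 4]
R4 ← R4 + (1/3)·R2: [0, 0, 0, 0, 0, 0, 1]
R4 ← R4 − (1/4)·R3: [0, 0, 0, 0, 0, 0, 0]
The echelon form has 3 nonzero rows; the last pivot sits in the augmented column, so rank(T) = 2 but rank([T|b]) = 3.
Since the ranks differ, the system is inconsistent.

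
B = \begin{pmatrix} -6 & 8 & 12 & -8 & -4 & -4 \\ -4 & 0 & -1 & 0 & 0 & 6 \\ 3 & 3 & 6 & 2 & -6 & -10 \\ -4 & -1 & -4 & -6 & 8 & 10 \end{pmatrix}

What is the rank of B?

4

Row reduce to echelon form.
R2 ← R2 − (2/3)·R1: [0, -16/3, -9, 16/3, 8/3, 26/3]
R3 ← R3 + (1/2)·R1: [0, 7, 12, -2, -8, -12]
R4 ← R4 − (2/3)·R1: [0, -19/3, -12, -2/3, 32/3, 38/3]
R3 ← R3 + (21/16)·R2: [0, 0, 3/16, 5, -9/2, -5/8]
R4 ← R4 − (19/16)·R2: [0, 0, -21/16, -7, 15/2, 19/8]
R4 ← R4 + (7)·R3: [0, 0, 0, 28, -24, -2]
Echelon form has 4 nonzero rows, so rank(B) = 4.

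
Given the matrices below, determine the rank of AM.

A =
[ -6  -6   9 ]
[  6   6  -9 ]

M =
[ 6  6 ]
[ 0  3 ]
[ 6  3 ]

First compute AM:
[[ 18, -27],
 [-18,  27]]
Now row reduce the product.
R2 ← R2 + R1: [0, 0]
1 nonzero row, so rank(AM) = 1.

1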